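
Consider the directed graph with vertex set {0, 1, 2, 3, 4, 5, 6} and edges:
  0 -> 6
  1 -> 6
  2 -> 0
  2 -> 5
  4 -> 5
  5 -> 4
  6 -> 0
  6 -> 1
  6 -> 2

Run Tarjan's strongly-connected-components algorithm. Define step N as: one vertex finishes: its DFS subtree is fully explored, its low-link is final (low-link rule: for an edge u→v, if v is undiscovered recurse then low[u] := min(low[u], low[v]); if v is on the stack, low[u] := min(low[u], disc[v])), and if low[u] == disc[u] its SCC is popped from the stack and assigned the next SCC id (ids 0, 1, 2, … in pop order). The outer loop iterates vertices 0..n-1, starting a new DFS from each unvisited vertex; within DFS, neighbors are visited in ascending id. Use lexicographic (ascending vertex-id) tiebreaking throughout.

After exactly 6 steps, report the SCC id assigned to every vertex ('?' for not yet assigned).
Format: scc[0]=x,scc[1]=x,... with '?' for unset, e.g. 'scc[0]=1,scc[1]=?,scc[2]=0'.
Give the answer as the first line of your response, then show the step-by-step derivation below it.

scc[0]=1,scc[1]=1,scc[2]=1,scc[3]=?,scc[4]=0,scc[5]=0,scc[6]=1

step 1: low=(low[0]=0,low[1]=1,low[2]=?,low[3]=?,low[4]=?,low[5]=?,low[6]=0); scc=(scc[0]=?,scc[1]=?,scc[2]=?,scc[3]=?,scc[4]=?,scc[5]=?,scc[6]=?)
step 2: low=(low[0]=0,low[1]=1,low[2]=0,low[3]=?,low[4]=4,low[5]=4,low[6]=0); scc=(scc[0]=?,scc[1]=?,scc[2]=?,scc[3]=?,scc[4]=?,scc[5]=?,scc[6]=?)
step 3: low=(low[0]=0,low[1]=1,low[2]=0,low[3]=?,low[4]=4,low[5]=4,low[6]=0); scc=(scc[0]=?,scc[1]=?,scc[2]=?,scc[3]=?,scc[4]=0,scc[5]=0,scc[6]=?)
step 4: low=(low[0]=0,low[1]=1,low[2]=0,low[3]=?,low[4]=4,low[5]=4,low[6]=0); scc=(scc[0]=?,scc[1]=?,scc[2]=?,scc[3]=?,scc[4]=0,scc[5]=0,scc[6]=?)
step 5: low=(low[0]=0,low[1]=1,low[2]=0,low[3]=?,low[4]=4,low[5]=4,low[6]=0); scc=(scc[0]=?,scc[1]=?,scc[2]=?,scc[3]=?,scc[4]=0,scc[5]=0,scc[6]=?)
step 6: low=(low[0]=0,low[1]=1,low[2]=0,low[3]=?,low[4]=4,low[5]=4,low[6]=0); scc=(scc[0]=1,scc[1]=1,scc[2]=1,scc[3]=?,scc[4]=0,scc[5]=0,scc[6]=1)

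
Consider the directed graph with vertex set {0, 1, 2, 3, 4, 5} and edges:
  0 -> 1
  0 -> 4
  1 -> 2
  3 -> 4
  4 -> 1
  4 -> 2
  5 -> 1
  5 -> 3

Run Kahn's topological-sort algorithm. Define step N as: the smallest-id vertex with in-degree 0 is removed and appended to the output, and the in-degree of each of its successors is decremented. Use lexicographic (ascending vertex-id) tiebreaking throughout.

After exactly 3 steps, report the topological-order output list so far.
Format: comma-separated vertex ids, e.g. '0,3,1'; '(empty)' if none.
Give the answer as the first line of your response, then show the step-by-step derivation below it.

0,5,3

step 1: output 0; order=[0]; indeg=(0,2,2,1,1,0)
step 2: output 5; order=[0,5]; indeg=(0,1,2,0,1,0)
step 3: output 3; order=[0,5,3]; indeg=(0,1,2,0,0,0)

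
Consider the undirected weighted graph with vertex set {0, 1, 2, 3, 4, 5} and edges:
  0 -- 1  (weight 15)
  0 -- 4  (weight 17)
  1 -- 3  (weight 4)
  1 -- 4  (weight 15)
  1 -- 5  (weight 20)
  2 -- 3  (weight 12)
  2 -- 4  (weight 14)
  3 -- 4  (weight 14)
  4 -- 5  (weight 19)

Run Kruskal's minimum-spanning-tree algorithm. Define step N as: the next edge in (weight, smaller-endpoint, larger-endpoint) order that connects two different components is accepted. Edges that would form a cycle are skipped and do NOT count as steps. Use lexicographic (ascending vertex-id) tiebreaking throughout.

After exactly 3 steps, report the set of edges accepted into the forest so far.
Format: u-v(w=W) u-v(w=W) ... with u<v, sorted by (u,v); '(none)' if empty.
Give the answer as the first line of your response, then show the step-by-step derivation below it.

1-3(w=4) 2-3(w=12) 2-4(w=14)

step 1: add edge 1-3 (w=4); MST = {1-3(w=4)}
step 2: add edge 2-3 (w=12); MST = {1-3(w=4) 2-3(w=12)}
step 3: add edge 2-4 (w=14); MST = {1-3(w=4) 2-3(w=12) 2-4(w=14)}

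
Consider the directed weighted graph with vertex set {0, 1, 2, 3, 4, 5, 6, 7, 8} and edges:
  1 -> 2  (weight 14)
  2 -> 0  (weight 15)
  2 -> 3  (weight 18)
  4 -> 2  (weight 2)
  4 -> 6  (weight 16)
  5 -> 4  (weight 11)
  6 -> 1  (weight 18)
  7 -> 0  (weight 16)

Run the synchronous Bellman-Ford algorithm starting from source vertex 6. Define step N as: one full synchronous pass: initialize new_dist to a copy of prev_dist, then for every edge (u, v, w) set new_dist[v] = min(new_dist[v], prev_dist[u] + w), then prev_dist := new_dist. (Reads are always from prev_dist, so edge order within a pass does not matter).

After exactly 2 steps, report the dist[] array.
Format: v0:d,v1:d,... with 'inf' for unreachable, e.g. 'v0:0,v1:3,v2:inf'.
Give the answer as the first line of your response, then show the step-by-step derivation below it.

v0:inf,v1:18,v2:32,v3:inf,v4:inf,v5:inf,v6:0,v7:inf,v8:inf

step 1: dist = v0:inf,v1:18,v2:inf,v3:inf,v4:inf,v5:inf,v6:0,v7:inf,v8:inf
step 2: dist = v0:inf,v1:18,v2:32,v3:inf,v4:inf,v5:inf,v6:0,v7:inf,v8:inf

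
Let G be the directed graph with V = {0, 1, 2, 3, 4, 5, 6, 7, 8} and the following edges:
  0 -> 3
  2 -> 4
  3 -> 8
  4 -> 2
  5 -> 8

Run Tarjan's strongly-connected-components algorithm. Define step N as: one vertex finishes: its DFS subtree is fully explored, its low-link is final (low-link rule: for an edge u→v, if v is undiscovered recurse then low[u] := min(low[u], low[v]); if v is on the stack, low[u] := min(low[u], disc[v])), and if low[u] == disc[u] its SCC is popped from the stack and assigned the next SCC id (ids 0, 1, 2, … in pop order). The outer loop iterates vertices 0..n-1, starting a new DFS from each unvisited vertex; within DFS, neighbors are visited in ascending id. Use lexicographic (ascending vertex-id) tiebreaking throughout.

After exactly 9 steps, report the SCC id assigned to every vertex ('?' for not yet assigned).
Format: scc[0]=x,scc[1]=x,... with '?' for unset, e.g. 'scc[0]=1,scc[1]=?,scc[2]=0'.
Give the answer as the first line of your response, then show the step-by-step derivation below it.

scc[0]=2,scc[1]=3,scc[2]=4,scc[3]=1,scc[4]=4,scc[5]=5,scc[6]=6,scc[7]=7,scc[8]=0

step 1: low=(low[0]=0,low[1]=?,low[2]=?,low[3]=1,low[4]=?,low[5]=?,low[6]=?,low[7]=?,low[8]=2); scc=(scc[0]=?,scc[1]=?,scc[2]=?,scc[3]=?,scc[4]=?,scc[5]=?,scc[6]=?,scc[7]=?,scc[8]=0)
step 2: low=(low[0]=0,low[1]=?,low[2]=?,low[3]=1,low[4]=?,low[5]=?,low[6]=?,low[7]=?,low[8]=2); scc=(scc[0]=?,scc[1]=?,scc[2]=?,scc[3]=1,scc[4]=?,scc[5]=?,scc[6]=?,scc[7]=?,scc[8]=0)
step 3: low=(low[0]=0,low[1]=?,low[2]=?,low[3]=1,low[4]=?,low[5]=?,low[6]=?,low[7]=?,low[8]=2); scc=(scc[0]=2,scc[1]=?,scc[2]=?,scc[3]=1,scc[4]=?,scc[5]=?,scc[6]=?,scc[7]=?,scc[8]=0)
step 4: low=(low[0]=0,low[1]=3,low[2]=?,low[3]=1,low[4]=?,low[5]=?,low[6]=?,low[7]=?,low[8]=2); scc=(scc[0]=2,scc[1]=3,scc[2]=?,scc[3]=1,scc[4]=?,scc[5]=?,scc[6]=?,scc[7]=?,scc[8]=0)
step 5: low=(low[0]=0,low[1]=3,low[2]=4,low[3]=1,low[4]=4,low[5]=?,low[6]=?,low[7]=?,low[8]=2); scc=(scc[0]=2,scc[1]=3,scc[2]=?,scc[3]=1,scc[4]=?,scc[5]=?,scc[6]=?,scc[7]=?,scc[8]=0)
step 6: low=(low[0]=0,low[1]=3,low[2]=4,low[3]=1,low[4]=4,low[5]=?,low[6]=?,low[7]=?,low[8]=2); scc=(scc[0]=2,scc[1]=3,scc[2]=4,scc[3]=1,scc[4]=4,scc[5]=?,scc[6]=?,scc[7]=?,scc[8]=0)
step 7: low=(low[0]=0,low[1]=3,low[2]=4,low[3]=1,low[4]=4,low[5]=6,low[6]=?,low[7]=?,low[8]=2); scc=(scc[0]=2,scc[1]=3,scc[2]=4,scc[3]=1,scc[4]=4,scc[5]=5,scc[6]=?,scc[7]=?,scc[8]=0)
step 8: low=(low[0]=0,low[1]=3,low[2]=4,low[3]=1,low[4]=4,low[5]=6,low[6]=7,low[7]=?,low[8]=2); scc=(scc[0]=2,scc[1]=3,scc[2]=4,scc[3]=1,scc[4]=4,scc[5]=5,scc[6]=6,scc[7]=?,scc[8]=0)
step 9: low=(low[0]=0,low[1]=3,low[2]=4,low[3]=1,low[4]=4,low[5]=6,low[6]=7,low[7]=8,low[8]=2); scc=(scc[0]=2,scc[1]=3,scc[2]=4,scc[3]=1,scc[4]=4,scc[5]=5,scc[6]=6,scc[7]=7,scc[8]=0)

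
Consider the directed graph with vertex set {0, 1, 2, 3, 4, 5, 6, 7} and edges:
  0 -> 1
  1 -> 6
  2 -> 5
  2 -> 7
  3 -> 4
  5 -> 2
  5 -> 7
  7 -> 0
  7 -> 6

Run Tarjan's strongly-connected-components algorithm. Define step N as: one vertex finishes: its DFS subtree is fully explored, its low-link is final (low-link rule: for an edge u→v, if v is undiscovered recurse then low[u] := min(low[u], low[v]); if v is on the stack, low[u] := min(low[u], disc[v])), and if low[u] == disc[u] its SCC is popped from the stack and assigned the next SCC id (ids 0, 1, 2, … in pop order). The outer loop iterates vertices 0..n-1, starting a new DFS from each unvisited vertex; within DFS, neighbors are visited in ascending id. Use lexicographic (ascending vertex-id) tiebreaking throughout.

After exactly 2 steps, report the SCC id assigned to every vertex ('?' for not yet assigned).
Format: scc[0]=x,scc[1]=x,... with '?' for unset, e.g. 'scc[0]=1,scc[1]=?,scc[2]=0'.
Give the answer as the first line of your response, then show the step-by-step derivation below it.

scc[0]=?,scc[1]=1,scc[2]=?,scc[3]=?,scc[4]=?,scc[5]=?,scc[6]=0,scc[7]=?

step 1: low=(low[0]=0,low[1]=1,low[2]=?,low[3]=?,low[4]=?,low[5]=?,low[6]=2,low[7]=?); scc=(scc[0]=?,scc[1]=?,scc[2]=?,scc[3]=?,scc[4]=?,scc[5]=?,scc[6]=0,scc[7]=?)
step 2: low=(low[0]=0,low[1]=1,low[2]=?,low[3]=?,low[4]=?,low[5]=?,low[6]=2,low[7]=?); scc=(scc[0]=?,scc[1]=1,scc[2]=?,scc[3]=?,scc[4]=?,scc[5]=?,scc[6]=0,scc[7]=?)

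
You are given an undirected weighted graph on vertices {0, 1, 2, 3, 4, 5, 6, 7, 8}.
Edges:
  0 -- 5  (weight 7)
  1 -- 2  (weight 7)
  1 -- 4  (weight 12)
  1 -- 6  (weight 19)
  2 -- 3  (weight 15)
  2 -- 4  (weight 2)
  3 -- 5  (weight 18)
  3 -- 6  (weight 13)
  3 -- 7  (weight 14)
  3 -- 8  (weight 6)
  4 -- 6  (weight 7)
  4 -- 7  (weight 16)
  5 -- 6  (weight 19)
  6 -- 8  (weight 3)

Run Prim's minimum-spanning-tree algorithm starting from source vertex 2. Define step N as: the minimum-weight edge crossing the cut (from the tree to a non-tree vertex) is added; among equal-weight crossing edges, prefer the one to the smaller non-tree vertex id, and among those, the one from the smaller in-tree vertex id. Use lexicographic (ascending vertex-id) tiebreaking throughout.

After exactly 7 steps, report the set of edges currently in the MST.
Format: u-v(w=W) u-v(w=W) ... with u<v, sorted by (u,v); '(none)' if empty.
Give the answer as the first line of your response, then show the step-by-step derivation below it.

1-2(w=7) 2-4(w=2) 3-5(w=18) 3-7(w=14) 3-8(w=6) 4-6(w=7) 6-8(w=3)

step 1: add edge 2-4 (w=2); MST = {2-4(w=2)}
step 2: add edge 1-2 (w=7); MST = {1-2(w=7) 2-4(w=2)}
step 3: add edge 4-6 (w=7); MST = {1-2(w=7) 2-4(w=2) 4-6(w=7)}
step 4: add edge 6-8 (w=3); MST = {1-2(w=7) 2-4(w=2) 4-6(w=7) 6-8(w=3)}
step 5: add edge 3-8 (w=6); MST = {1-2(w=7) 2-4(w=2) 3-8(w=6) 4-6(w=7) 6-8(w=3)}
step 6: add edge 3-7 (w=14); MST = {1-2(w=7) 2-4(w=2) 3-7(w=14) 3-8(w=6) 4-6(w=7) 6-8(w=3)}
step 7: add edge 3-5 (w=18); MST = {1-2(w=7) 2-4(w=2) 3-5(w=18) 3-7(w=14) 3-8(w=6) 4-6(w=7) 6-8(w=3)}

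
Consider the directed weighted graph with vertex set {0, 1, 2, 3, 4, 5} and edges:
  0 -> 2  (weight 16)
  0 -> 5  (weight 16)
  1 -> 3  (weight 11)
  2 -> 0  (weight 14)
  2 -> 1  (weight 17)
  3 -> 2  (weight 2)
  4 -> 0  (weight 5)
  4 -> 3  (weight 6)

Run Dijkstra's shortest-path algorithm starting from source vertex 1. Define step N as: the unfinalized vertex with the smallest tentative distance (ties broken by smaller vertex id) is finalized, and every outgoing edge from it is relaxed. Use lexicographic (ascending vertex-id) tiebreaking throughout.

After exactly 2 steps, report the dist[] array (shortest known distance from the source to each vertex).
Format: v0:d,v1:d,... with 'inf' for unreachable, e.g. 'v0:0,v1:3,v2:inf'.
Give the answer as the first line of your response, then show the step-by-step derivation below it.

v0:inf,v1:0,v2:13,v3:11,v4:inf,v5:inf

step 1: dist = v0:inf,v1:0,v2:inf,v3:11,v4:inf,v5:inf
step 2: dist = v0:inf,v1:0,v2:13,v3:11,v4:inf,v5:inf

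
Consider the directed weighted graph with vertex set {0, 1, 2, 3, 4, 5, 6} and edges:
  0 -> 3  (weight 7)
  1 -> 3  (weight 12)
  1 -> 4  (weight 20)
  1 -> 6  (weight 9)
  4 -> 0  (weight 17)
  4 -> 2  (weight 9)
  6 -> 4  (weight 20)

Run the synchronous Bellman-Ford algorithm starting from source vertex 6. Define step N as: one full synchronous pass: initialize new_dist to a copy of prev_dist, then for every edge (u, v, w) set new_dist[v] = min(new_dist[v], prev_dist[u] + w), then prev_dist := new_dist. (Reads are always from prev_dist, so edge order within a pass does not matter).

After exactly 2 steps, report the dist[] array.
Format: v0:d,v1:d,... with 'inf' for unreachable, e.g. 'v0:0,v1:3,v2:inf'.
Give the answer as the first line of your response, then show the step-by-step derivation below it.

v0:37,v1:inf,v2:29,v3:inf,v4:20,v5:inf,v6:0

step 1: dist = v0:inf,v1:inf,v2:inf,v3:inf,v4:20,v5:inf,v6:0
step 2: dist = v0:37,v1:inf,v2:29,v3:inf,v4:20,v5:inf,v6:0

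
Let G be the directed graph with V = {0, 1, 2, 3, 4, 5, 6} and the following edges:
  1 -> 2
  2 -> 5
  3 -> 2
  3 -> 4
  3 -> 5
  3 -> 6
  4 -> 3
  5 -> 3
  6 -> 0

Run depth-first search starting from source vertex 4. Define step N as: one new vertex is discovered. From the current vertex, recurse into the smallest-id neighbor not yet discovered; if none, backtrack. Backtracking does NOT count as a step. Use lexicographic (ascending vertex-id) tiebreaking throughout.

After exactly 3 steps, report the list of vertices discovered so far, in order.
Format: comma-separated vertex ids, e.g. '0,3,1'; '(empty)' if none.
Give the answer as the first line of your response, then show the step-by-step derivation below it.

4,3,2

step 1: discover 4; path=4; order=4
step 2: discover 3; path=4>3; order=4,3
step 3: discover 2; path=4>3>2; order=4,3,2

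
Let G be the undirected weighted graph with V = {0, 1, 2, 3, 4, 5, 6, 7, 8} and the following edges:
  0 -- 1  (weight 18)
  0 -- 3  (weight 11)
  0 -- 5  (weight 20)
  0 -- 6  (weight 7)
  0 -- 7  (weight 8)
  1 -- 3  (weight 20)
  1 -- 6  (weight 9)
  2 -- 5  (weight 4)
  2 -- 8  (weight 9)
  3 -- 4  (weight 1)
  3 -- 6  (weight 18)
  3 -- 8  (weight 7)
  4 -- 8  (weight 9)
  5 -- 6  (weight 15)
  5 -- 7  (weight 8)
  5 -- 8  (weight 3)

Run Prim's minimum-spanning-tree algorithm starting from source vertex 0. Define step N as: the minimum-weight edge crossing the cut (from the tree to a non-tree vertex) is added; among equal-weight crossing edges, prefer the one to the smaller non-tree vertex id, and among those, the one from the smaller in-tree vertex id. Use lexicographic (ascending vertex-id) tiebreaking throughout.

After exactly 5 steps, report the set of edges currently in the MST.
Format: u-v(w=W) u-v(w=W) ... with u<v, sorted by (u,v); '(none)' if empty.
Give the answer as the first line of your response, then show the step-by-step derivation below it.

0-6(w=7) 0-7(w=8) 2-5(w=4) 5-7(w=8) 5-8(w=3)

step 1: add edge 0-6 (w=7); MST = {0-6(w=7)}
step 2: add edge 0-7 (w=8); MST = {0-6(w=7) 0-7(w=8)}
step 3: add edge 5-7 (w=8); MST = {0-6(w=7) 0-7(w=8) 5-7(w=8)}
step 4: add edge 5-8 (w=3); MST = {0-6(w=7) 0-7(w=8) 5-7(w=8) 5-8(w=3)}
step 5: add edge 2-5 (w=4); MST = {0-6(w=7) 0-7(w=8) 2-5(w=4) 5-7(w=8) 5-8(w=3)}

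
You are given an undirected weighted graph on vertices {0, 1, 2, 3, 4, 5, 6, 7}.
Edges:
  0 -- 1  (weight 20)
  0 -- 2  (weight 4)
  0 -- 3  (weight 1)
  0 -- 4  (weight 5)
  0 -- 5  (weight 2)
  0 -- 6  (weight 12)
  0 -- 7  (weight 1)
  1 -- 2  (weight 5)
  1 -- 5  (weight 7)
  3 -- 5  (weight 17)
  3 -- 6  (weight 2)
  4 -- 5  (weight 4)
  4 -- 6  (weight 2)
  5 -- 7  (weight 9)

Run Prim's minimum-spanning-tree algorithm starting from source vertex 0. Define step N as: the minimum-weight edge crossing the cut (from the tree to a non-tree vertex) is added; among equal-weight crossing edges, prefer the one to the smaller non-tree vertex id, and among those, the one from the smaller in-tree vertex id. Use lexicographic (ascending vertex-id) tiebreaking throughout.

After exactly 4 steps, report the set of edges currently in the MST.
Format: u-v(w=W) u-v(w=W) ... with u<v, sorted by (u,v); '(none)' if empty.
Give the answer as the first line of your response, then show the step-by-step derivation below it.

0-3(w=1) 0-5(w=2) 0-7(w=1) 3-6(w=2)

step 1: add edge 0-3 (w=1); MST = {0-3(w=1)}
step 2: add edge 0-7 (w=1); MST = {0-3(w=1) 0-7(w=1)}
step 3: add edge 0-5 (w=2); MST = {0-3(w=1) 0-5(w=2) 0-7(w=1)}
step 4: add edge 3-6 (w=2); MST = {0-3(w=1) 0-5(w=2) 0-7(w=1) 3-6(w=2)}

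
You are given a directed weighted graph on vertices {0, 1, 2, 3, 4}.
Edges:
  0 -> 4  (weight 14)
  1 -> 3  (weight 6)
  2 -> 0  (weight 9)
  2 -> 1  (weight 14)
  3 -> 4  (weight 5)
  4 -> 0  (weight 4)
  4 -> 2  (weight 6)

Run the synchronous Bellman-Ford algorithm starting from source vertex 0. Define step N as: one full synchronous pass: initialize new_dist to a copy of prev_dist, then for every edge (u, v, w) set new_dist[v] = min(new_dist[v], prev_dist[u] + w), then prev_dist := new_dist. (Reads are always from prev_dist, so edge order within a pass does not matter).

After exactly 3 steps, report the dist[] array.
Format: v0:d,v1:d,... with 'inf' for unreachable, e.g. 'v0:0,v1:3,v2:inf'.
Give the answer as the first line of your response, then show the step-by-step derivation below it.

v0:0,v1:34,v2:20,v3:inf,v4:14

step 1: dist = v0:0,v1:inf,v2:inf,v3:inf,v4:14
step 2: dist = v0:0,v1:inf,v2:20,v3:inf,v4:14
step 3: dist = v0:0,v1:34,v2:20,v3:inf,v4:14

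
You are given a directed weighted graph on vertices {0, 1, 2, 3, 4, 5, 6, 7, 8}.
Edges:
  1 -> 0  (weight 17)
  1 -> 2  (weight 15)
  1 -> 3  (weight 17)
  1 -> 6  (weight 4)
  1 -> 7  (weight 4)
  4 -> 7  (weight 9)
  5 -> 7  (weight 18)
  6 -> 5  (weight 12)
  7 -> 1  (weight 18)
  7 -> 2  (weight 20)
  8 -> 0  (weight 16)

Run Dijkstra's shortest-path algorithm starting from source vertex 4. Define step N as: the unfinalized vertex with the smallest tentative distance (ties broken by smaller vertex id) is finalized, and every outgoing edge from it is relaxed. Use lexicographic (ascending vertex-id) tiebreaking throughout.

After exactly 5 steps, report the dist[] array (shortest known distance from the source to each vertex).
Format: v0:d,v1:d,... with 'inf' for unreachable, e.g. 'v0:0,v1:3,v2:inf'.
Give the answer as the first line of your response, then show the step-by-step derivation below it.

v0:44,v1:27,v2:29,v3:44,v4:0,v5:43,v6:31,v7:9,v8:inf

step 1: dist = v0:inf,v1:inf,v2:inf,v3:inf,v4:0,v5:inf,v6:inf,v7:9,v8:inf
step 2: dist = v0:inf,v1:27,v2:29,v3:inf,v4:0,v5:inf,v6:inf,v7:9,v8:inf
step 3: dist = v0:44,v1:27,v2:29,v3:44,v4:0,v5:inf,v6:31,v7:9,v8:inf
step 4: dist = v0:44,v1:27,v2:29,v3:44,v4:0,v5:inf,v6:31,v7:9,v8:inf
step 5: dist = v0:44,v1:27,v2:29,v3:44,v4:0,v5:43,v6:31,v7:9,v8:inf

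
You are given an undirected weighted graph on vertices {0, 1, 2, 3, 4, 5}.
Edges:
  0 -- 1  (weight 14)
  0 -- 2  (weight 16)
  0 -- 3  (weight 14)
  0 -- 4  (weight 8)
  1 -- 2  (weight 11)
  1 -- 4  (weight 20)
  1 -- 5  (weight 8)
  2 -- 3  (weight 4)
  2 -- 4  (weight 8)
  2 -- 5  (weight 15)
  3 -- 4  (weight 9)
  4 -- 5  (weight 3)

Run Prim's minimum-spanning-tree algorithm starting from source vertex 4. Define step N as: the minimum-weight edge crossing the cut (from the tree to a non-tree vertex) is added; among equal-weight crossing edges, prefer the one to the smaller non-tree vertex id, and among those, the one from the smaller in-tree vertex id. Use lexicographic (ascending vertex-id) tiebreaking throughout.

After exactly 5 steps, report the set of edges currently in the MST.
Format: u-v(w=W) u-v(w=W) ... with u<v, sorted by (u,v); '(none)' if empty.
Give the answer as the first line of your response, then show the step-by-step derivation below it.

0-4(w=8) 1-5(w=8) 2-3(w=4) 2-4(w=8) 4-5(w=3)

step 1: add edge 4-5 (w=3); MST = {4-5(w=3)}
step 2: add edge 0-4 (w=8); MST = {0-4(w=8) 4-5(w=3)}
step 3: add edge 1-5 (w=8); MST = {0-4(w=8) 1-5(w=8) 4-5(w=3)}
step 4: add edge 2-4 (w=8); MST = {0-4(w=8) 1-5(w=8) 2-4(w=8) 4-5(w=3)}
step 5: add edge 2-3 (w=4); MST = {0-4(w=8) 1-5(w=8) 2-3(w=4) 2-4(w=8) 4-5(w=3)}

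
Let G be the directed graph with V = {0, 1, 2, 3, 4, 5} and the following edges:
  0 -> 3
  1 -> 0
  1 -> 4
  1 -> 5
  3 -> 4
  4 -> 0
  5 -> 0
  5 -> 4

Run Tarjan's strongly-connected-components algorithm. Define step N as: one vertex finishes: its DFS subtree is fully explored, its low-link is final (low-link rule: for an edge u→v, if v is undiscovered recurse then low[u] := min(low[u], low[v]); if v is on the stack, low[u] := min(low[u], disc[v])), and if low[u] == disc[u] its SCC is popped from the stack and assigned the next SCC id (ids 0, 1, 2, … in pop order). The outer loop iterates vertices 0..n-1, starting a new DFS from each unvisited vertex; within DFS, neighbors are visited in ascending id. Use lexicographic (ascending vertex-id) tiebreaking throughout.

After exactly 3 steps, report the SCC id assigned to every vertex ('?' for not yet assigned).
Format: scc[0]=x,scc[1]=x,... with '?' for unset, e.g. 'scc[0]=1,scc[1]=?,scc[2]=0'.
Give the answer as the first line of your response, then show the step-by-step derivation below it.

scc[0]=0,scc[1]=?,scc[2]=?,scc[3]=0,scc[4]=0,scc[5]=?

step 1: low=(low[0]=0,low[1]=?,low[2]=?,low[3]=1,low[4]=0,low[5]=?); scc=(scc[0]=?,scc[1]=?,scc[2]=?,scc[3]=?,scc[4]=?,scc[5]=?)
step 2: low=(low[0]=0,low[1]=?,low[2]=?,low[3]=0,low[4]=0,low[5]=?); scc=(scc[0]=?,scc[1]=?,scc[2]=?,scc[3]=?,scc[4]=?,scc[5]=?)
step 3: low=(low[0]=0,low[1]=?,low[2]=?,low[3]=0,low[4]=0,low[5]=?); scc=(scc[0]=0,scc[1]=?,scc[2]=?,scc[3]=0,scc[4]=0,scc[5]=?)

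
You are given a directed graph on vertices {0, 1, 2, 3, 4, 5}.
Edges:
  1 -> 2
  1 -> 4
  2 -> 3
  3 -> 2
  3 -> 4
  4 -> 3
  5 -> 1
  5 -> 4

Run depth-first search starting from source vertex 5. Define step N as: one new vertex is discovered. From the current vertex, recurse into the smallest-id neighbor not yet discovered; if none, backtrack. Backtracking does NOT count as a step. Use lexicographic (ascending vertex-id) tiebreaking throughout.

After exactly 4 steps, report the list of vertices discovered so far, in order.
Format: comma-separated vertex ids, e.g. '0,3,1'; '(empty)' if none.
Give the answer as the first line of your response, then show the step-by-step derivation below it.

5,1,2,3

step 1: discover 5; path=5; order=5
step 2: discover 1; path=5>1; order=5,1
step 3: discover 2; path=5>1>2; order=5,1,2
step 4: discover 3; path=5>1>2>3; order=5,1,2,3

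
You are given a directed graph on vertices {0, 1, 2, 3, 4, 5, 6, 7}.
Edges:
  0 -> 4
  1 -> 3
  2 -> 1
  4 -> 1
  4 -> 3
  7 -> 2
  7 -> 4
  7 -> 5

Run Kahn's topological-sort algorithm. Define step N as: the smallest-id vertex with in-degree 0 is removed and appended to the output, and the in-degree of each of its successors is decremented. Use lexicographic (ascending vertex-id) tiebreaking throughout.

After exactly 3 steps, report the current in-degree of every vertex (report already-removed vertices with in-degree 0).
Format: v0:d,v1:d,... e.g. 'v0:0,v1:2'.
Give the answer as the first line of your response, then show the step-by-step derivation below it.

v0:0,v1:2,v2:0,v3:2,v4:0,v5:0,v6:0,v7:0

step 1: output 0; order=[0]; indeg=(0,2,1,2,1,1,0,0)
step 2: output 6; order=[0,6]; indeg=(0,2,1,2,1,1,0,0)
step 3: output 7; order=[0,6,7]; indeg=(0,2,0,2,0,0,0,0)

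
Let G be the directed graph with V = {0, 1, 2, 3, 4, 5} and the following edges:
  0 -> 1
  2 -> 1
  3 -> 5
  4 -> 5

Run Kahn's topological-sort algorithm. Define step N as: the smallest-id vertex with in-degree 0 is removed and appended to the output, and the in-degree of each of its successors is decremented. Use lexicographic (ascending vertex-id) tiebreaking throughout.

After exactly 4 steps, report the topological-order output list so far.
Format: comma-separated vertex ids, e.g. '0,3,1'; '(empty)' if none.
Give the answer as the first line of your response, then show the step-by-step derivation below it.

0,2,1,3

step 1: output 0; order=[0]; indeg=(0,1,0,0,0,2)
step 2: output 2; order=[0,2]; indeg=(0,0,0,0,0,2)
step 3: output 1; order=[0,2,1]; indeg=(0,0,0,0,0,2)
step 4: output 3; order=[0,2,1,3]; indeg=(0,0,0,0,0,1)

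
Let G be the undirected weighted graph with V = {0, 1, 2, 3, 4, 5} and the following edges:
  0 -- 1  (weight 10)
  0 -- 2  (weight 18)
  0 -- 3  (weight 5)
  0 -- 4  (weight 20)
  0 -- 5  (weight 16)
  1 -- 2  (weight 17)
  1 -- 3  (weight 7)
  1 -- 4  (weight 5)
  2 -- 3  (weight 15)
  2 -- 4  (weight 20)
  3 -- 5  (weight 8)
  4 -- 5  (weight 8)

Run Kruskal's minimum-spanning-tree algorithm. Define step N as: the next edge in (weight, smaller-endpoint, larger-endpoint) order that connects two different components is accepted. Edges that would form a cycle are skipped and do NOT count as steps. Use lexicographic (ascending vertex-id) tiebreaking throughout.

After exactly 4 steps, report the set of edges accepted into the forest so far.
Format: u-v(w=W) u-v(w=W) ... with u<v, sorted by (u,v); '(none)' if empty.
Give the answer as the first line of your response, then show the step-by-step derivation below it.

0-3(w=5) 1-3(w=7) 1-4(w=5) 3-5(w=8)

step 1: add edge 0-3 (w=5); MST = {0-3(w=5)}
step 2: add edge 1-4 (w=5); MST = {0-3(w=5) 1-4(w=5)}
step 3: add edge 1-3 (w=7); MST = {0-3(w=5) 1-3(w=7) 1-4(w=5)}
step 4: add edge 3-5 (w=8); MST = {0-3(w=5) 1-3(w=7) 1-4(w=5) 3-5(w=8)}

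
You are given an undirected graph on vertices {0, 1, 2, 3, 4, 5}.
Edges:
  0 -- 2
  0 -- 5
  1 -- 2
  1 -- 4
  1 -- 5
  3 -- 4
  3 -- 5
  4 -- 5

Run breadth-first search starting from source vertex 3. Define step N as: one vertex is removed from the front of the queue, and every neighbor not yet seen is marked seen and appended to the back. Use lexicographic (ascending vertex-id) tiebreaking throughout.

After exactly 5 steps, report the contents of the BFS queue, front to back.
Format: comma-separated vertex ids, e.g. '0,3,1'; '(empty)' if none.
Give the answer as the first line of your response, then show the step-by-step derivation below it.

2

step 1: dequeue 3; queue=[4,5]; order=3
step 2: dequeue 4; queue=[5,1]; order=3,4
step 3: dequeue 5; queue=[1,0]; order=3,4,5
step 4: dequeue 1; queue=[0,2]; order=3,4,5,1
step 5: dequeue 0; queue=[2]; order=3,4,5,1,0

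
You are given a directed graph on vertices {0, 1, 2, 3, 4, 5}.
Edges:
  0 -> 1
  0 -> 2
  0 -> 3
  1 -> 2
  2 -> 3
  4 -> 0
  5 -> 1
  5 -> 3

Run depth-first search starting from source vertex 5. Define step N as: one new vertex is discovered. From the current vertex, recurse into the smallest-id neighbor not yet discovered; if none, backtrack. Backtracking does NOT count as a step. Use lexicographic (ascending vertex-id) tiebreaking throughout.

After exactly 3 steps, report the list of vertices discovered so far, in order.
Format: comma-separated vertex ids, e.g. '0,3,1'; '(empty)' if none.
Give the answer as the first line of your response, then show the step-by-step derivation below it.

5,1,2

step 1: discover 5; path=5; order=5
step 2: discover 1; path=5>1; order=5,1
step 3: discover 2; path=5>1>2; order=5,1,2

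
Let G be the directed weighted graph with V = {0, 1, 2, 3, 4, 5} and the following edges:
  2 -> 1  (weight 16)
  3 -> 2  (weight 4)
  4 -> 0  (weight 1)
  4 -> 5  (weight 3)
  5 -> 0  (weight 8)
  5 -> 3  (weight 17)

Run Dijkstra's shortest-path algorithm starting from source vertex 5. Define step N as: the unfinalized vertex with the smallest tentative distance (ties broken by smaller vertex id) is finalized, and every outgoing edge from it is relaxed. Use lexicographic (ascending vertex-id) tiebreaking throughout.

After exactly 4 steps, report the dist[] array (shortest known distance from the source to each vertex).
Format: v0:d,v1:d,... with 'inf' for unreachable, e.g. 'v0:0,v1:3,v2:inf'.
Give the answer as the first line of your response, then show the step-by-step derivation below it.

v0:8,v1:37,v2:21,v3:17,v4:inf,v5:0

step 1: dist = v0:8,v1:inf,v2:inf,v3:17,v4:inf,v5:0
step 2: dist = v0:8,v1:inf,v2:inf,v3:17,v4:inf,v5:0
step 3: dist = v0:8,v1:inf,v2:21,v3:17,v4:inf,v5:0
step 4: dist = v0:8,v1:37,v2:21,v3:17,v4:inf,v5:0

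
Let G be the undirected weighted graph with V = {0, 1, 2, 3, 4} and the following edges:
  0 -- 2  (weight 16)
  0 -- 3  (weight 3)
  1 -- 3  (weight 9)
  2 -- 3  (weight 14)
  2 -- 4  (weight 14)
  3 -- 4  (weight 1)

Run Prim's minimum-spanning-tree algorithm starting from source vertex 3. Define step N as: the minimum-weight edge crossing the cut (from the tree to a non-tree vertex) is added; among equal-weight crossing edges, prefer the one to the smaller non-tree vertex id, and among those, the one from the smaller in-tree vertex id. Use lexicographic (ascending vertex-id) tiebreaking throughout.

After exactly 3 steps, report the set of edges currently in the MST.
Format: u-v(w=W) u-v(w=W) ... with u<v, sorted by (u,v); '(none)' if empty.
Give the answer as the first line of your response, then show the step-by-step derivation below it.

0-3(w=3) 1-3(w=9) 3-4(w=1)

step 1: add edge 3-4 (w=1); MST = {3-4(w=1)}
step 2: add edge 0-3 (w=3); MST = {0-3(w=3) 3-4(w=1)}
step 3: add edge 1-3 (w=9); MST = {0-3(w=3) 1-3(w=9) 3-4(w=1)}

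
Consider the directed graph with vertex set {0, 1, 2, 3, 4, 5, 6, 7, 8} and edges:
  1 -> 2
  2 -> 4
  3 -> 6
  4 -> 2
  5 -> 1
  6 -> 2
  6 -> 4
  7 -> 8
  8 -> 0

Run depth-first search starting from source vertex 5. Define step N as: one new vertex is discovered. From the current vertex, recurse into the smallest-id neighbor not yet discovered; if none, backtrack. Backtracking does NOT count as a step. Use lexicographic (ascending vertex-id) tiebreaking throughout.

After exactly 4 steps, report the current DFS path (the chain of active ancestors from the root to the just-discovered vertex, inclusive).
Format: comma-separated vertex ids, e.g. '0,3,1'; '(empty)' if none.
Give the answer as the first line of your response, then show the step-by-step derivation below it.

5,1,2,4

step 1: discover 5; path=5; order=5
step 2: discover 1; path=5>1; order=5,1
step 3: discover 2; path=5>1>2; order=5,1,2
step 4: discover 4; path=5>1>2>4; order=5,1,2,4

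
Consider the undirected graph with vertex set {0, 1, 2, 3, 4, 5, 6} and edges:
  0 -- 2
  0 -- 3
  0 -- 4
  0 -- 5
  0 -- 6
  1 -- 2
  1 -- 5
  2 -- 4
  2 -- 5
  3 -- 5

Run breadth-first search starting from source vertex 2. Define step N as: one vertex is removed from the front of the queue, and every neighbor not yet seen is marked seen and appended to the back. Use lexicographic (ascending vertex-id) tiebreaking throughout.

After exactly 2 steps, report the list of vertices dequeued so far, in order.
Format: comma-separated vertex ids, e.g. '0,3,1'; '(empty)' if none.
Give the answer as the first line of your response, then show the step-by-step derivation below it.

2,0

step 1: dequeue 2; queue=[0,1,4,5]; order=2
step 2: dequeue 0; queue=[1,4,5,3,6]; order=2,0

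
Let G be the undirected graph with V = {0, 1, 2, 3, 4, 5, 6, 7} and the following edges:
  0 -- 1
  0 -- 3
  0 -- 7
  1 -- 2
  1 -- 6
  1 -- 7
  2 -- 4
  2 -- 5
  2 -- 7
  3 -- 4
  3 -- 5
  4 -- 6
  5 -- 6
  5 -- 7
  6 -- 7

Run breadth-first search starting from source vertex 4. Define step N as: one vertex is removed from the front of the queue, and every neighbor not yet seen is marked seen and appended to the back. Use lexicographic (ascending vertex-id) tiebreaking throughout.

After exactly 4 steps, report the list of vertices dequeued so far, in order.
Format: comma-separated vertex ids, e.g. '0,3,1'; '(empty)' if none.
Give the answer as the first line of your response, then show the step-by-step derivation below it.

4,2,3,6

step 1: dequeue 4; queue=[2,3,6]; order=4
step 2: dequeue 2; queue=[3,6,1,5,7]; order=4,2
step 3: dequeue 3; queue=[6,1,5,7,0]; order=4,2,3
step 4: dequeue 6; queue=[1,5,7,0]; order=4,2,3,6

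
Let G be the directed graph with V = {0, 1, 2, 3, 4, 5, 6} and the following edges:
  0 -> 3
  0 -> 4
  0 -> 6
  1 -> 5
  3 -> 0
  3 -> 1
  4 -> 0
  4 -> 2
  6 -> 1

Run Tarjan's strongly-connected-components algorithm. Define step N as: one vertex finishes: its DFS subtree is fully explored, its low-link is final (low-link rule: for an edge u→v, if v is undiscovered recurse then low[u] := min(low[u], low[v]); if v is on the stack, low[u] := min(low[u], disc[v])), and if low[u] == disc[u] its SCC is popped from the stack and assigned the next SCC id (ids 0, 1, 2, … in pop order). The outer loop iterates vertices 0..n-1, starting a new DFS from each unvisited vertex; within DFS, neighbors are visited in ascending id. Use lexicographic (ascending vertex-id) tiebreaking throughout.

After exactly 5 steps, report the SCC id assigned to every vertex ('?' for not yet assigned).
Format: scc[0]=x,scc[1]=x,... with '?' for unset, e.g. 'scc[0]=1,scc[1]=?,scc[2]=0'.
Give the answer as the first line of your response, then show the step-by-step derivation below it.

scc[0]=?,scc[1]=1,scc[2]=2,scc[3]=?,scc[4]=?,scc[5]=0,scc[6]=?

step 1: low=(low[0]=0,low[1]=2,low[2]=?,low[3]=0,low[4]=?,low[5]=3,low[6]=?); scc=(scc[0]=?,scc[1]=?,scc[2]=?,scc[3]=?,scc[4]=?,scc[5]=0,scc[6]=?)
step 2: low=(low[0]=0,low[1]=2,low[2]=?,low[3]=0,low[4]=?,low[5]=3,low[6]=?); scc=(scc[0]=?,scc[1]=1,scc[2]=?,scc[3]=?,scc[4]=?,scc[5]=0,scc[6]=?)
step 3: low=(low[0]=0,low[1]=2,low[2]=?,low[3]=0,low[4]=?,low[5]=3,low[6]=?); scc=(scc[0]=?,scc[1]=1,scc[2]=?,scc[3]=?,scc[4]=?,scc[5]=0,scc[6]=?)
step 4: low=(low[0]=0,low[1]=2,low[2]=5,low[3]=0,low[4]=0,low[5]=3,low[6]=?); scc=(scc[0]=?,scc[1]=1,scc[2]=2,scc[3]=?,scc[4]=?,scc[5]=0,scc[6]=?)
step 5: low=(low[0]=0,low[1]=2,low[2]=5,low[3]=0,low[4]=0,low[5]=3,low[6]=?); scc=(scc[0]=?,scc[1]=1,scc[2]=2,scc[3]=?,scc[4]=?,scc[5]=0,scc[6]=?)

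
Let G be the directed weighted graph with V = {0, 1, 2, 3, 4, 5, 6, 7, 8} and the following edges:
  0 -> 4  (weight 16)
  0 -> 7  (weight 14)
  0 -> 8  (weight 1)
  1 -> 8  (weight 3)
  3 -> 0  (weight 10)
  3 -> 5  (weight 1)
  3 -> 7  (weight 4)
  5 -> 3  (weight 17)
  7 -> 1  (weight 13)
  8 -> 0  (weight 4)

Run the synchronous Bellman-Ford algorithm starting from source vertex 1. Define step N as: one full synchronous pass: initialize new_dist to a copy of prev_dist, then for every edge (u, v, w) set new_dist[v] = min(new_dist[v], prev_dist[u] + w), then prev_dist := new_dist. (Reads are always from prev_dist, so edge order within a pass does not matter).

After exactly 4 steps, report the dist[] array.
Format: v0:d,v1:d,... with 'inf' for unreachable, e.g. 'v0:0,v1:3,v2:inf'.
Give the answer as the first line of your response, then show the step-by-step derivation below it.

v0:7,v1:0,v2:inf,v3:inf,v4:23,v5:inf,v6:inf,v7:21,v8:3

step 1: dist = v0:inf,v1:0,v2:inf,v3:inf,v4:inf,v5:inf,v6:inf,v7:inf,v8:3
step 2: dist = v0:7,v1:0,v2:inf,v3:inf,v4:inf,v5:inf,v6:inf,v7:inf,v8:3
step 3: dist = v0:7,v1:0,v2:inf,v3:inf,v4:23,v5:inf,v6:inf,v7:21,v8:3
step 4: dist = v0:7,v1:0,v2:inf,v3:inf,v4:23,v5:inf,v6:inf,v7:21,v8:3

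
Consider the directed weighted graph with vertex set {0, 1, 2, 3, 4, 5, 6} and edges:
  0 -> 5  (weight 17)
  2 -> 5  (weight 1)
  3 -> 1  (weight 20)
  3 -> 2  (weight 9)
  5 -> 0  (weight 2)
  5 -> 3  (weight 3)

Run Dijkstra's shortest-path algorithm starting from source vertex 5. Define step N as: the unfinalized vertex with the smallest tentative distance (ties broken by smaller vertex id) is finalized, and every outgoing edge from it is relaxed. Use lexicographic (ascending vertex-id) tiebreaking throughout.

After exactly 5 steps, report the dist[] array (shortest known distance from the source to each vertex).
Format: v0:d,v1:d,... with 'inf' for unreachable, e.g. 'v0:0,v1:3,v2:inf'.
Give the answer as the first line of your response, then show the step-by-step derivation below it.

v0:2,v1:23,v2:12,v3:3,v4:inf,v5:0,v6:inf

step 1: dist = v0:2,v1:inf,v2:inf,v3:3,v4:inf,v5:0,v6:inf
step 2: dist = v0:2,v1:inf,v2:inf,v3:3,v4:inf,v5:0,v6:inf
step 3: dist = v0:2,v1:23,v2:12,v3:3,v4:inf,v5:0,v6:inf
step 4: dist = v0:2,v1:23,v2:12,v3:3,v4:inf,v5:0,v6:inf
step 5: dist = v0:2,v1:23,v2:12,v3:3,v4:inf,v5:0,v6:inf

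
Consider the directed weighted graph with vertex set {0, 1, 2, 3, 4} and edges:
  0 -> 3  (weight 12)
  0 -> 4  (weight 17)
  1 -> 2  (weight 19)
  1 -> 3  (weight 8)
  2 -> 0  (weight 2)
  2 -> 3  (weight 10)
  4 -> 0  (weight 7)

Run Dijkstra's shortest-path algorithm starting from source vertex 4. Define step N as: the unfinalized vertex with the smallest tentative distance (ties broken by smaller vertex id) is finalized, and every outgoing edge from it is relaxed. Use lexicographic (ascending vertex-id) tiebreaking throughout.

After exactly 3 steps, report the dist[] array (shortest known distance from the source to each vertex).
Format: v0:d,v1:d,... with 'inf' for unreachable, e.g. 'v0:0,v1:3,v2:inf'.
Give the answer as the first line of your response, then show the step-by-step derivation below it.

v0:7,v1:inf,v2:inf,v3:19,v4:0

step 1: dist = v0:7,v1:inf,v2:inf,v3:inf,v4:0
step 2: dist = v0:7,v1:inf,v2:inf,v3:19,v4:0
step 3: dist = v0:7,v1:inf,v2:inf,v3:19,v4:0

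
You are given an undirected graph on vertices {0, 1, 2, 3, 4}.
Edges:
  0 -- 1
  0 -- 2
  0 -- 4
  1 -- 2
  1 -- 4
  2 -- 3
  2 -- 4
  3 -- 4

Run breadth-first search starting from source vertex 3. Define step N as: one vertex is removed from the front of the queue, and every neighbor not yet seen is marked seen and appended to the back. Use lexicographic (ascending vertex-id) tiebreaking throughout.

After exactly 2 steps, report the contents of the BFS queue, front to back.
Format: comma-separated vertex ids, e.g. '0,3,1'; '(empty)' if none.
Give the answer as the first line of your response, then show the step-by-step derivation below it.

4,0,1

step 1: dequeue 3; queue=[2,4]; order=3
step 2: dequeue 2; queue=[4,0,1]; order=3,2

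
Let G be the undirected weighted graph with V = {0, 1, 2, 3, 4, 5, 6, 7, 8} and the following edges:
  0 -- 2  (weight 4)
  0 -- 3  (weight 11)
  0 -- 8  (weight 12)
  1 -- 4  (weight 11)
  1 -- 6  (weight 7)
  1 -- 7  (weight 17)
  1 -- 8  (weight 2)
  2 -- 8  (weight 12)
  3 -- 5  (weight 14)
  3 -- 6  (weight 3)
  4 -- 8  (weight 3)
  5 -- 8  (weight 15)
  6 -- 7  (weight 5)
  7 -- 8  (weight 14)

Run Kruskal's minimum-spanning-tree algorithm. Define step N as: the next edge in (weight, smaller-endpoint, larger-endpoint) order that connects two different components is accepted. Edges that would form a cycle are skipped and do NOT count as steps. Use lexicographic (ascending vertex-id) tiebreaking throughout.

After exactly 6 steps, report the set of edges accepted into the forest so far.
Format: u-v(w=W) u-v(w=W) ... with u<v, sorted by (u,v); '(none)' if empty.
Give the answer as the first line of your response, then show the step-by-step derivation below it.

0-2(w=4) 1-6(w=7) 1-8(w=2) 3-6(w=3) 4-8(w=3) 6-7(w=5)

step 1: add edge 1-8 (w=2); MST = {1-8(w=2)}
step 2: add edge 3-6 (w=3); MST = {1-8(w=2) 3-6(w=3)}
step 3: add edge 4-8 (w=3); MST = {1-8(w=2) 3-6(w=3) 4-8(w=3)}
step 4: add edge 0-2 (w=4); MST = {0-2(w=4) 1-8(w=2) 3-6(w=3) 4-8(w=3)}
step 5: add edge 6-7 (w=5); MST = {0-2(w=4) 1-8(w=2) 3-6(w=3) 4-8(w=3) 6-7(w=5)}
step 6: add edge 1-6 (w=7); MST = {0-2(w=4) 1-6(w=7) 1-8(w=2) 3-6(w=3) 4-8(w=3) 6-7(w=5)}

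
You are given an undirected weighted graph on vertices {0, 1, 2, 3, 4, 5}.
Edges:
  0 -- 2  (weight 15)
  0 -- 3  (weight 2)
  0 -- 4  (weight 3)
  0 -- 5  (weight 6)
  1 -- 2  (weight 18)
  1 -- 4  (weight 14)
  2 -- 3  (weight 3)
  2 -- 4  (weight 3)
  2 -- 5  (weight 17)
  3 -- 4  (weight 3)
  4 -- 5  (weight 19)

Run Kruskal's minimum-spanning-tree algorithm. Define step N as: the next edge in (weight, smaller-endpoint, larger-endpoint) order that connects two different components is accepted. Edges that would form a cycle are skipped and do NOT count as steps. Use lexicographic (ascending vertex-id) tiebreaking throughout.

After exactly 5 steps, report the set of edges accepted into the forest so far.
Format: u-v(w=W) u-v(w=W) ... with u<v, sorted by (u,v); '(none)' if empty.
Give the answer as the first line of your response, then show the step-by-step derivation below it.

0-3(w=2) 0-4(w=3) 0-5(w=6) 1-4(w=14) 2-3(w=3)

step 1: add edge 0-3 (w=2); MST = {0-3(w=2)}
step 2: add edge 0-4 (w=3); MST = {0-3(w=2) 0-4(w=3)}
step 3: add edge 2-3 (w=3); MST = {0-3(w=2) 0-4(w=3) 2-3(w=3)}
step 4: add edge 0-5 (w=6); MST = {0-3(w=2) 0-4(w=3) 0-5(w=6) 2-3(w=3)}
step 5: add edge 1-4 (w=14); MST = {0-3(w=2) 0-4(w=3) 0-5(w=6) 1-4(w=14) 2-3(w=3)}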